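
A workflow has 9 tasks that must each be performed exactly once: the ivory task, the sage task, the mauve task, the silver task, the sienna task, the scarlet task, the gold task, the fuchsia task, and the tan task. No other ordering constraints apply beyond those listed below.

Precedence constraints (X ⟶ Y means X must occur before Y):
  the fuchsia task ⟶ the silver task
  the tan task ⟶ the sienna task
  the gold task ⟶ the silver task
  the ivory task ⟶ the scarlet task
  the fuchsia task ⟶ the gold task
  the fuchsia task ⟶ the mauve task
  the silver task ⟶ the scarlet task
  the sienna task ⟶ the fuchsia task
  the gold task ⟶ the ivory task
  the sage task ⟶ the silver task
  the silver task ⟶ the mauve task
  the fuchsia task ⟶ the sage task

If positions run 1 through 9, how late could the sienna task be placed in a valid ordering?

2

Following every chain forward from the sienna task, the tasks that must come later are the ivory task, the sage task, the mauve task, the silver task, the scarlet task, the gold task, the fuchsia task — 7 of them.
With 7 mandatory successors out of 9 tasks total, the latest slot for the sienna task is 9−7 = 2, and it's reachable by doing all non-successors before the sienna task.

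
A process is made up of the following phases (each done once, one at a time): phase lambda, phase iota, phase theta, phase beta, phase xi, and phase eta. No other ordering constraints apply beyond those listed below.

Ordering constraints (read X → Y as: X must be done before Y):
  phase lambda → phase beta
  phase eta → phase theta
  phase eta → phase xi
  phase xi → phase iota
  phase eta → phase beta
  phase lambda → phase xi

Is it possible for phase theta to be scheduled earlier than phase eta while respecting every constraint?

The constraints give a chain phase eta → phase theta, which forces phase eta before phase theta.
Hence phase theta can never be scheduled before phase eta.

No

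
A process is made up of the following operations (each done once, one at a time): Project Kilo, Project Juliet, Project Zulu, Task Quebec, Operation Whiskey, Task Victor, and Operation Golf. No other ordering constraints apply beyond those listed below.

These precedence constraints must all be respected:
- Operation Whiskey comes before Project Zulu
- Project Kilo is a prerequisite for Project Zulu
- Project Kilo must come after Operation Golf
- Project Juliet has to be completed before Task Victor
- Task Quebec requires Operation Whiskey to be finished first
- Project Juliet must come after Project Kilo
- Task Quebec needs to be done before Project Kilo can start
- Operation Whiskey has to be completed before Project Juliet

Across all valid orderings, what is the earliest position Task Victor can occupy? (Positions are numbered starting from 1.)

The operations that are forced before Task Victor, directly or transitively, are Project Kilo, Project Juliet, Task Quebec, Operation Whiskey, Operation Golf. That's 5 operations.
With 5 mandatory predecessors, the earliest Task Victor can sit is position 5+1 = 6, and placing just those 5 first achieves it.

6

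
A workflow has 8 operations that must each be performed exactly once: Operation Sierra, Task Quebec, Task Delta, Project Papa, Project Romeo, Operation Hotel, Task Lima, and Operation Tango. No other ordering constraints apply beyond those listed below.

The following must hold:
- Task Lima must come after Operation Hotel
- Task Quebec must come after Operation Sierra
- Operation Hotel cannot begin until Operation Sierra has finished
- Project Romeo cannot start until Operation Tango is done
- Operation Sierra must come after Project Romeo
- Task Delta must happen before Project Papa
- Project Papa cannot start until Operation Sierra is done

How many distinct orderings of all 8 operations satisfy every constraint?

The operations with no prerequisites are Task Delta, Operation Tango; any of them can be placed first.
Systematically extending each partial ordering one operation at a time and counting, there are 66 complete orderings.

66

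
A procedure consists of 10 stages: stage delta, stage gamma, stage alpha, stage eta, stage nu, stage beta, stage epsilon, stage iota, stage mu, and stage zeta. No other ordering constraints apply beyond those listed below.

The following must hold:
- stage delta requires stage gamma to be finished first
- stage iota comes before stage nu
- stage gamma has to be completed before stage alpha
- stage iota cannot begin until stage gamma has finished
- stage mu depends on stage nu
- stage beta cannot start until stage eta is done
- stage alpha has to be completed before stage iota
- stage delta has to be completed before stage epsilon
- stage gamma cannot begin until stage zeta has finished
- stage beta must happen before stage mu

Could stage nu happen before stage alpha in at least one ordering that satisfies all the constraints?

No

Following stage alpha → stage iota → stage nu, stage alpha must precede stage nu in every valid ordering.
Hence stage nu can never be scheduled before stage alpha.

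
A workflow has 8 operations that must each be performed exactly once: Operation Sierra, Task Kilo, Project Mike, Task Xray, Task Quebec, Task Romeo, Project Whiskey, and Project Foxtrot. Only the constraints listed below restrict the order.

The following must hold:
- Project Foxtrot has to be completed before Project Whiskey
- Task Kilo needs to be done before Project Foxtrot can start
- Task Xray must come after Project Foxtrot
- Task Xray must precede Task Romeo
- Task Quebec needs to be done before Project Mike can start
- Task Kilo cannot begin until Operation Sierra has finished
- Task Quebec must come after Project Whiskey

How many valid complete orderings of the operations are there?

10

Operation Sierra is the only operation with nothing required before it, so every ordering starts there.
Systematically extending each partial ordering one operation at a time and counting, there are 10 complete orderings.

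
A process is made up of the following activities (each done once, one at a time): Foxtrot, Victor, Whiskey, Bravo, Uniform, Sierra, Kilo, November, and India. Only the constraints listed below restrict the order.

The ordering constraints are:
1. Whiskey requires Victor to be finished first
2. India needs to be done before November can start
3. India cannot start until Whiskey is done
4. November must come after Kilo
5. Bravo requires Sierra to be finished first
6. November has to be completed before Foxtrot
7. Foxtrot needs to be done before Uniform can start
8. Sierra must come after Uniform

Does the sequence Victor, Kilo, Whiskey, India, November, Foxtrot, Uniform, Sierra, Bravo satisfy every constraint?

Going through the constraints one by one, each required predecessor appears earlier in the sequence than its dependent — e.g. Kilo (position 2) is before November (position 5), as required.

Yes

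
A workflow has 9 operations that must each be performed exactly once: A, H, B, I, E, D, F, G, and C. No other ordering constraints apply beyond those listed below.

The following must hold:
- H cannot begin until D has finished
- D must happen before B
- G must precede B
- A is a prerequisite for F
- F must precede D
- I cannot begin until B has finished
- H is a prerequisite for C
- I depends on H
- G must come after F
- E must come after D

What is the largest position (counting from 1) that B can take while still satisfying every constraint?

Following the constraints forward from B, its only required successor is I.
With 1 mandatory successor out of 9 operations total, the latest slot for B is 9−1 = 8, and it's reachable by doing all non-successors before B.

8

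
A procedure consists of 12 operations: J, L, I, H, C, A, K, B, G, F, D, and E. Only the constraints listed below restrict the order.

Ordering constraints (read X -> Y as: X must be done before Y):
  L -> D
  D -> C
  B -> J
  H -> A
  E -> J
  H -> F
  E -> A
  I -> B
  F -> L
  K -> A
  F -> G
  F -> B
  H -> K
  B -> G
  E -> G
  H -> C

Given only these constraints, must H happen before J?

Yes

There is a constraint chain H → F → B → J.
So H must precede J in any valid ordering.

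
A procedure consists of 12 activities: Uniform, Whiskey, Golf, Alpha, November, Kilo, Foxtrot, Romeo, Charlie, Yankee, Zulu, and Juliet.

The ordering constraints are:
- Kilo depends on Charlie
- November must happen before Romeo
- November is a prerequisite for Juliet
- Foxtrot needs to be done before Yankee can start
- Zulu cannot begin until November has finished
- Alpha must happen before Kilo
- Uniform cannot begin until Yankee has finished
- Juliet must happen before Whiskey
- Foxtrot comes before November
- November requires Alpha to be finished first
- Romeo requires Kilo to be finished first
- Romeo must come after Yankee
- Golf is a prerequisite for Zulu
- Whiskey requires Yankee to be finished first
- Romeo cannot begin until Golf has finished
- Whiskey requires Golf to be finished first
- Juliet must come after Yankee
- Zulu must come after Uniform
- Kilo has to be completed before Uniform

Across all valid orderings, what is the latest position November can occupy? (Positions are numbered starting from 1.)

Following every chain forward from November, the activities that must come later are Whiskey, Romeo, Zulu, Juliet — 4 of them.
With 4 mandatory successors out of 12 activities total, the latest slot for November is 12−4 = 8, and it's reachable by doing all non-successors before November.

8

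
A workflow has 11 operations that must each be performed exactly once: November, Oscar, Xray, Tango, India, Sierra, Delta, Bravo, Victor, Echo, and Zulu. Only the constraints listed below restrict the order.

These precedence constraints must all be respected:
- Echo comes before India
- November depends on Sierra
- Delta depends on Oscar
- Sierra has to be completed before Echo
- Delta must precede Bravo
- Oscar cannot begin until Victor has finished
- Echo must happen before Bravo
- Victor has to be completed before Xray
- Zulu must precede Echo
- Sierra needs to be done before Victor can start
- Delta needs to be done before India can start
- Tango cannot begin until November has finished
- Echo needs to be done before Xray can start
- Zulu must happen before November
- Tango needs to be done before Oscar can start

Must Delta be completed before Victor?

No

In fact the dependencies run the other way: Victor → Oscar → Delta.
So Delta never precedes Victor.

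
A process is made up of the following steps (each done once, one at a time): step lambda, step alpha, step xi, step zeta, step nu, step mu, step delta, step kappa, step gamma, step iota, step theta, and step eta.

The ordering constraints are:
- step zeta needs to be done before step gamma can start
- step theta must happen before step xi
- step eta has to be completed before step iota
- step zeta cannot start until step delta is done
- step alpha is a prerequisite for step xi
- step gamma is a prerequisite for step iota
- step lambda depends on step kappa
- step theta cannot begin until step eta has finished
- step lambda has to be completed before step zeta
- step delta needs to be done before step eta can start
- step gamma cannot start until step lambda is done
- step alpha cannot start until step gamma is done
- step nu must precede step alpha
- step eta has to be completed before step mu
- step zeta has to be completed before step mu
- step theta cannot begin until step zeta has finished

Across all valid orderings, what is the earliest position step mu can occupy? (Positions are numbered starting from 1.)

6

Every step that must precede step mu has to come before it. Tracing all chains that end at step mu, those steps are: step lambda, step zeta, step delta, step kappa, step eta — 5 in total.
With 5 mandatory predecessors, the earliest step mu can sit is position 5+1 = 6, and placing just those 5 first achieves it.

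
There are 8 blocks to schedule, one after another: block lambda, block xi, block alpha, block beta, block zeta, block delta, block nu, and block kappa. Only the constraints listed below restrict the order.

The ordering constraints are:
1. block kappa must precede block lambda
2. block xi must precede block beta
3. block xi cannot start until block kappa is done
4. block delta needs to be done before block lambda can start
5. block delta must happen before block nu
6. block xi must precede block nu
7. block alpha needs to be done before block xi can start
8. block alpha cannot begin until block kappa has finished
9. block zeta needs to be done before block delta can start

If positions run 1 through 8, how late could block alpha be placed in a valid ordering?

5

Following every chain forward from block alpha, the blocks that must come later are block xi, block beta, block nu — 3 of them.
So at least 3 blocks follow block alpha, putting block alpha no later than position 5. That position is achievable by scheduling everything else first.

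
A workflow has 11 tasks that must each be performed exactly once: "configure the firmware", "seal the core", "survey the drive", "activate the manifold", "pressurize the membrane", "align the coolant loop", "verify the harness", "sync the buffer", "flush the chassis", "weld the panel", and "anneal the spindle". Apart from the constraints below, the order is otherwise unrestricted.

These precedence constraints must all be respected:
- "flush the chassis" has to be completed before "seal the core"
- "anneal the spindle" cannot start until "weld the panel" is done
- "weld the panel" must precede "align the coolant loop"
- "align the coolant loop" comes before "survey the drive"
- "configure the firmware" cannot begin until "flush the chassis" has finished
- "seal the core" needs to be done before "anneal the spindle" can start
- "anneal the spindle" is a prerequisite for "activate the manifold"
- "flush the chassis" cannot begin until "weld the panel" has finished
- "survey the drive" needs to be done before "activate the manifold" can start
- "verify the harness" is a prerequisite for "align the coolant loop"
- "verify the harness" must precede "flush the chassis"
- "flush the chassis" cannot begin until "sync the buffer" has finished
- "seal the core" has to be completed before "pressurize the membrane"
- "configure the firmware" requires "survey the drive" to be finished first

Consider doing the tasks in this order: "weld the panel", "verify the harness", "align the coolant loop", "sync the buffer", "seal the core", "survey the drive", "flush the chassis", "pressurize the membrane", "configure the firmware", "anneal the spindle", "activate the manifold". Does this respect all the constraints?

No

The sequence places "seal the core" ahead of "flush the chassis".
That contradicts the constraint that "flush the chassis" must precede "seal the core".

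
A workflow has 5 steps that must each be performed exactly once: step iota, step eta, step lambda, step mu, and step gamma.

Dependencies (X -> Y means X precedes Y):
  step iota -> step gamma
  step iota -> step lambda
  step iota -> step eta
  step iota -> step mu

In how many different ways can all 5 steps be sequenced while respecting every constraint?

24

Only step iota has no prerequisites, so it must go first.
Counting all ways to extend the partial order to a total order gives 24.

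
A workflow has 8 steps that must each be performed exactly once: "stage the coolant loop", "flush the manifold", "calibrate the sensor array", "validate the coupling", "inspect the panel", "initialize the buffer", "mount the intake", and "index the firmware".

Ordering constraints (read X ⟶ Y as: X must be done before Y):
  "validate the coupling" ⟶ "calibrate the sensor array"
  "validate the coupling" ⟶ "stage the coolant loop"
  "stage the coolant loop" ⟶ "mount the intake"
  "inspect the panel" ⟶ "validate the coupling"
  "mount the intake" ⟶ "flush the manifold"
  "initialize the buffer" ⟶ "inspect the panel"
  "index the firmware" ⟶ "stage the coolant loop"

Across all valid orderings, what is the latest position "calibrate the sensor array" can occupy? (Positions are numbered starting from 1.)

No constraint forces any step after "calibrate the sensor array", so it can be placed last, in position 8.

8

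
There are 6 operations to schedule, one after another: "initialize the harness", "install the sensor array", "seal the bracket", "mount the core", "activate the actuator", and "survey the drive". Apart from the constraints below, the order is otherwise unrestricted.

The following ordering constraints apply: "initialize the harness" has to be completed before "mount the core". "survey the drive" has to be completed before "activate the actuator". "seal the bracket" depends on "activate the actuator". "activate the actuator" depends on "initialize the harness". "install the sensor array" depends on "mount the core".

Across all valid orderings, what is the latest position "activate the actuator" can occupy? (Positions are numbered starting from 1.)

Following the constraints forward from "activate the actuator", its only required successor is "seal the bracket".
So at least 1 operation follows "activate the actuator", putting "activate the actuator" no later than position 5. That position is achievable by scheduling everything else first.

5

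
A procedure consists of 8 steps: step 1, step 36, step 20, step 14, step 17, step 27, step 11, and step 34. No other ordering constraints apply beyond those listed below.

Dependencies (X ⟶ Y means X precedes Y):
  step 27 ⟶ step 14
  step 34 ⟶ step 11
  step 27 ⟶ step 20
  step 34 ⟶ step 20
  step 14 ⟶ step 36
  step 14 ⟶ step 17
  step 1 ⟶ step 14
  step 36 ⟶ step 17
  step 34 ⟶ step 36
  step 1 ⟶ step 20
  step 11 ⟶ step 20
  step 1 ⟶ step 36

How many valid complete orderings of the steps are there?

96

3 steps have no prerequisites (step 1, step 27, step 34), so any of them could come first.
Enumerating by repeatedly choosing an available step (one whose prerequisites are all placed) gives 96 distinct complete orderings.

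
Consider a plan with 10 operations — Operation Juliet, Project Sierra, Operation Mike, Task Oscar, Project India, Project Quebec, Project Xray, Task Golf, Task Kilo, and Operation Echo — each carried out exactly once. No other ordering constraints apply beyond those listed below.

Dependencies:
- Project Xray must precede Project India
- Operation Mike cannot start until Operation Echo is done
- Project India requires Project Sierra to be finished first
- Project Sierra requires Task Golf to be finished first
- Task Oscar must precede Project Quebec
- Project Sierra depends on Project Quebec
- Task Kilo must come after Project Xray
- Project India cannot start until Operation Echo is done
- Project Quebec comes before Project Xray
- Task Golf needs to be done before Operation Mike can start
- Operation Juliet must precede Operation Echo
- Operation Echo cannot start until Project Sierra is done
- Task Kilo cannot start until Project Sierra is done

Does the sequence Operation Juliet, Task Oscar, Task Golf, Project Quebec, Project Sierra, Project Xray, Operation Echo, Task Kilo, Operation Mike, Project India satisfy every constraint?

Yes

Every stated constraint is respected: Task Golf sits at position 3, ahead of Operation Mike at position 9, and each of the other listed pairs likewise has the predecessor earlier in the sequence.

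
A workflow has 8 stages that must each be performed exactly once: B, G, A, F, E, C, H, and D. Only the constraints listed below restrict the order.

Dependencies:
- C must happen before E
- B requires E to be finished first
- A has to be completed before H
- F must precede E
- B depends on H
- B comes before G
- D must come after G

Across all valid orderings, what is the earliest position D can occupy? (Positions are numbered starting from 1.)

8

Every stage that must precede D has to come before it. Tracing all chains that end at D, those stages are: B, G, A, F, E, C, H — 7 in total.
So at minimum 7 stages come before D, putting D no earlier than position 8. That position is achievable by scheduling exactly those predecessors first.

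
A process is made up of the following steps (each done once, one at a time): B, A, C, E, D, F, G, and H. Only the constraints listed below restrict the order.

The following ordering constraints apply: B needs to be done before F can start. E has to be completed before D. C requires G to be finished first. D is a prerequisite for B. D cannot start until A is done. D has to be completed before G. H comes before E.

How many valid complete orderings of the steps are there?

The steps with no prerequisites are A, H; any of them can be placed first.
Counting all ways to extend the partial order to a total order gives 18.

18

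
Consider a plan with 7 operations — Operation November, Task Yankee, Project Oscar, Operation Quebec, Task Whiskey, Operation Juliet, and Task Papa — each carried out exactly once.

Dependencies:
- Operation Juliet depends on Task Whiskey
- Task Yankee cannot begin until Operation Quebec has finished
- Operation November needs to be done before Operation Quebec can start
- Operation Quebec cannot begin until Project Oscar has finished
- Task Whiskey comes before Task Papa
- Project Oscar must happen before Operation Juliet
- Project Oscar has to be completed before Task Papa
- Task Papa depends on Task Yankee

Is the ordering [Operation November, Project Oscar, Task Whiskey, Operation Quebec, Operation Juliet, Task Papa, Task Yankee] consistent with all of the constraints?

No

Here Task Yankee comes after Task Papa.
Since Task Yankee is required before Task Papa, the ordering is invalid.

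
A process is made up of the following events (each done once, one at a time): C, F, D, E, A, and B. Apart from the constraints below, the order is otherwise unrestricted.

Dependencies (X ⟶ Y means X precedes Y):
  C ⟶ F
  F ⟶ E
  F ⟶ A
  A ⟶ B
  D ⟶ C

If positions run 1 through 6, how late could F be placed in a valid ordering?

The events that are forced after F, directly or by a chain of constraints, are E, A, B. That's 3 events.
With 3 mandatory successors out of 6 events total, the latest slot for F is 6−3 = 3, and it's reachable by doing all non-successors before F.

3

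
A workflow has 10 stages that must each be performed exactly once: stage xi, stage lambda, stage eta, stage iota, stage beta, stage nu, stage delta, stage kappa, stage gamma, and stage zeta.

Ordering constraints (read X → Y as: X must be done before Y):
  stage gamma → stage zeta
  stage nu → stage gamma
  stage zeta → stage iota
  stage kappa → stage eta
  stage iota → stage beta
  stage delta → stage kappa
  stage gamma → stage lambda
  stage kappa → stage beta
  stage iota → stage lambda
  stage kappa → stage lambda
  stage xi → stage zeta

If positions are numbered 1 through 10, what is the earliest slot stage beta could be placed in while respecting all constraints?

8

Working backwards through the constraints from stage beta, its full set of required predecessors is stage xi, stage iota, stage nu, stage delta, stage kappa, stage gamma, stage zeta — 7 of them.
With 7 mandatory predecessors, the earliest stage beta can sit is position 7+1 = 8, and placing just those 7 first achieves it.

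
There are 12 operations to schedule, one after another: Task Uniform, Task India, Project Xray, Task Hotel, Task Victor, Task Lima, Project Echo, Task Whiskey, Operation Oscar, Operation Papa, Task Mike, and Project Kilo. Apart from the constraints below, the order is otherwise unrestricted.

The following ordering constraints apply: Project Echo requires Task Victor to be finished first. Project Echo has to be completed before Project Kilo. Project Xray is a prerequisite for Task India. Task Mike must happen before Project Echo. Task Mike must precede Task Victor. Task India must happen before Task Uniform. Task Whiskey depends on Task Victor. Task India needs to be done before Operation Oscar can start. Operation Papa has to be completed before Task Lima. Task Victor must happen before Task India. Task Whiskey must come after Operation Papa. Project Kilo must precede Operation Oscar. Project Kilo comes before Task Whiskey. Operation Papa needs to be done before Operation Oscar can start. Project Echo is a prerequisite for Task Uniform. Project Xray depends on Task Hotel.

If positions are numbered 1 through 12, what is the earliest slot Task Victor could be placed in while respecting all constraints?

The only operation forced before Task Victor (directly or transitively) is Task Mike.
So at minimum 1 operation comes before Task Victor, putting Task Victor no earlier than position 2. That position is achievable by scheduling exactly that predecessor first.

2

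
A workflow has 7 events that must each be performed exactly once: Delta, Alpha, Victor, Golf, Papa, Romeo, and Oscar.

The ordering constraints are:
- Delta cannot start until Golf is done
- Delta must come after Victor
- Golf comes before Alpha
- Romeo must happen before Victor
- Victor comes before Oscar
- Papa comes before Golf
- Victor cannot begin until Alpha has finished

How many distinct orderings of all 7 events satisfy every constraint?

8

2 events have no prerequisites (Papa, Romeo), so any of them could come first.
Systematically extending each partial ordering one event at a time and counting, there are 8 complete orderings.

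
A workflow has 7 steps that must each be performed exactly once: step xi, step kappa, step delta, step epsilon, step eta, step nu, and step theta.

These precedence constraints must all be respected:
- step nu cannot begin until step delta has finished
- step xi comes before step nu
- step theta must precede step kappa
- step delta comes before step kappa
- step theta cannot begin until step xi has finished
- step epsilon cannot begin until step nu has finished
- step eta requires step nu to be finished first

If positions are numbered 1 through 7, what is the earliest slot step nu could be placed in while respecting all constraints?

3

The steps that are forced before step nu, directly or transitively, are step xi, step delta. That's 2 steps.
With 2 mandatory predecessors, the earliest step nu can sit is position 2+1 = 3, and placing just those 2 first achieves it.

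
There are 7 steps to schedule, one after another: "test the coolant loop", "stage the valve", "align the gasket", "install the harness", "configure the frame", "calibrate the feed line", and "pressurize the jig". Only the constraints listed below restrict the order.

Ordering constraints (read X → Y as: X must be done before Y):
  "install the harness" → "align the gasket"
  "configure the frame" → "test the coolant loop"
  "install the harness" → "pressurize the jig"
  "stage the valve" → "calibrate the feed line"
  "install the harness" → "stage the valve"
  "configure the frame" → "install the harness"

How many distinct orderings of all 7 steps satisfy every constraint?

Only "configure the frame" has no prerequisites, so it must go first.
Counting all ways to extend the partial order to a total order gives 72.

72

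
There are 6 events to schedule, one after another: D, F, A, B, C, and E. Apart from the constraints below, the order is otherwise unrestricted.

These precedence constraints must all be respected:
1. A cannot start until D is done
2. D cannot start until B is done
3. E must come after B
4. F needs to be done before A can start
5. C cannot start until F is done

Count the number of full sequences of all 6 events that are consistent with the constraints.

2 events have no prerequisites (F, B), so any of them could come first.
Enumerating by repeatedly choosing an available event (one whose prerequisites are all placed) gives 40 distinct complete orderings.

40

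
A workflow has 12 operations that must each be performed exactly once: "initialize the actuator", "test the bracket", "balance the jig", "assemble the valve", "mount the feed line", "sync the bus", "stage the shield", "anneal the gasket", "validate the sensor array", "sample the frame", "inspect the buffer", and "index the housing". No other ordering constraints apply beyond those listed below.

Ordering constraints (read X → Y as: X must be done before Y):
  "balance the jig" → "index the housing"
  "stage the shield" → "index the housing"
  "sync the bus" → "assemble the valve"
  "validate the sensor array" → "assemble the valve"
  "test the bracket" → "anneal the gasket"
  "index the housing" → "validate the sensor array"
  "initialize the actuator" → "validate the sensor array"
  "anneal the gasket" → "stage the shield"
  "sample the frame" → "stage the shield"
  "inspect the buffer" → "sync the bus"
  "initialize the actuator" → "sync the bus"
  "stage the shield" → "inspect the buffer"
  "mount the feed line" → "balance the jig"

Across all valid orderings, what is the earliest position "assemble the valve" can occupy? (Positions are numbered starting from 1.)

Working backwards through the constraints from "assemble the valve", its full set of required predecessors is "initialize the actuator", "test the bracket", "balance the jig", "mount the feed line", "sync the bus", "stage the shield", "anneal the gasket", "validate the sensor array", "sample the frame", "inspect the buffer", "index the housing" — 11 of them.
So at minimum 11 operations come before "assemble the valve", putting "assemble the valve" no earlier than position 12. That position is achievable by scheduling exactly those predecessors first.

12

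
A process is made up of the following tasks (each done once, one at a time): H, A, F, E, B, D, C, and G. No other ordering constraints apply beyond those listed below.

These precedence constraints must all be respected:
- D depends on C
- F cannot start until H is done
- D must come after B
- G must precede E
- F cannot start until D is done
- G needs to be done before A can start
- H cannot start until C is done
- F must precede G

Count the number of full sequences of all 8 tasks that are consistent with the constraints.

2 tasks have no prerequisites (B, C), so any of them could come first.
Enumerating by repeatedly choosing an available task (one whose prerequisites are all placed) gives 10 distinct complete orderings.

10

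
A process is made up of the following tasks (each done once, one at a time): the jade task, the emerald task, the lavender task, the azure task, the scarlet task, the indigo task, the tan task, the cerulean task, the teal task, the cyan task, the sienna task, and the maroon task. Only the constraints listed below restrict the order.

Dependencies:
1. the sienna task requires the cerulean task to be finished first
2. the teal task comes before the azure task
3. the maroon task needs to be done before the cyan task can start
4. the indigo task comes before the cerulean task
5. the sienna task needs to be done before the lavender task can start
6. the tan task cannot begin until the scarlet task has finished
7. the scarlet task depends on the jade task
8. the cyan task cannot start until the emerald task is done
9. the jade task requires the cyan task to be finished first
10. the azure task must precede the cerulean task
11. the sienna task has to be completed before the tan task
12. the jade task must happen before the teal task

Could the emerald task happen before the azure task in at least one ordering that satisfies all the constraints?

Yes

The constraints force the emerald task before the azure task, so yes — every valid ordering has the emerald task earlier.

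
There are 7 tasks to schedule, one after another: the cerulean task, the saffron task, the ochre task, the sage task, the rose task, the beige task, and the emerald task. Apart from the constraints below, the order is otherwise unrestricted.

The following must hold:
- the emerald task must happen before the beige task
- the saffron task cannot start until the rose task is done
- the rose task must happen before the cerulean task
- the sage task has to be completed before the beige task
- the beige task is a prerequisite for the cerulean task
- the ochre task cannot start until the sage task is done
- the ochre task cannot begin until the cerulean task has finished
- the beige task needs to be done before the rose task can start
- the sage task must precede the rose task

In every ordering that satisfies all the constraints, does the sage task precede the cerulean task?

There is a constraint chain the sage task → the rose task → the cerulean task.
So the sage task must precede the cerulean task in any valid ordering.

Yes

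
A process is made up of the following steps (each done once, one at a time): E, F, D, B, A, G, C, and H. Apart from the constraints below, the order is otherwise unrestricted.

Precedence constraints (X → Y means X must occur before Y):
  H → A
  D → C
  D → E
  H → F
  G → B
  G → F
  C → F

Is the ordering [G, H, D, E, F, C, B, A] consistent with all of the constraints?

No

Here C comes after F.
That contradicts the constraint that C must precede F.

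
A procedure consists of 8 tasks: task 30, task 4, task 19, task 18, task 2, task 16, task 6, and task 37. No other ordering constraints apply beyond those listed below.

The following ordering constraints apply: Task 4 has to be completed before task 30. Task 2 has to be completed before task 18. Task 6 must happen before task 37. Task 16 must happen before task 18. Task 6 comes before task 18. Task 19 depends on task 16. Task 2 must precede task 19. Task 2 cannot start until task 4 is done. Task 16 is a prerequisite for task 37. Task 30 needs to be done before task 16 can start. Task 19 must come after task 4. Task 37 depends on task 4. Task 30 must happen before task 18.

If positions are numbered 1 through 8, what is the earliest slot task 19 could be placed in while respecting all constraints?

5

Working backwards through the constraints from task 19, its full set of required predecessors is task 30, task 4, task 2, task 16 — 4 of them.
With 4 mandatory predecessors, the earliest task 19 can sit is position 4+1 = 5, and placing just those 4 first achieves it.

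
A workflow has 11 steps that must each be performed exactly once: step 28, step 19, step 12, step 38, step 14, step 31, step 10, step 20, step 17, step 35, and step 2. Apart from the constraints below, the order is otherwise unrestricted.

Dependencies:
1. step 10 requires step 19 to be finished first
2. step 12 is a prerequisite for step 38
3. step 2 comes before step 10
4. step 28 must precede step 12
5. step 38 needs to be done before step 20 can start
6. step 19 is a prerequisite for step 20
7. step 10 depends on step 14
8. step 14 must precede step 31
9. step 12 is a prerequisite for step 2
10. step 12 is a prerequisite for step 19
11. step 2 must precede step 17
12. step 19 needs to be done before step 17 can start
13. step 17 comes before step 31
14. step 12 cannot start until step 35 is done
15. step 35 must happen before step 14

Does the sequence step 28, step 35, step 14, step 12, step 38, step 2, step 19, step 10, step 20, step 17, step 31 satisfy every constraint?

Every stated constraint is respected: step 14 sits at position 3, ahead of step 31 at position 11, and each of the other listed pairs likewise has the predecessor earlier in the sequence.

Yes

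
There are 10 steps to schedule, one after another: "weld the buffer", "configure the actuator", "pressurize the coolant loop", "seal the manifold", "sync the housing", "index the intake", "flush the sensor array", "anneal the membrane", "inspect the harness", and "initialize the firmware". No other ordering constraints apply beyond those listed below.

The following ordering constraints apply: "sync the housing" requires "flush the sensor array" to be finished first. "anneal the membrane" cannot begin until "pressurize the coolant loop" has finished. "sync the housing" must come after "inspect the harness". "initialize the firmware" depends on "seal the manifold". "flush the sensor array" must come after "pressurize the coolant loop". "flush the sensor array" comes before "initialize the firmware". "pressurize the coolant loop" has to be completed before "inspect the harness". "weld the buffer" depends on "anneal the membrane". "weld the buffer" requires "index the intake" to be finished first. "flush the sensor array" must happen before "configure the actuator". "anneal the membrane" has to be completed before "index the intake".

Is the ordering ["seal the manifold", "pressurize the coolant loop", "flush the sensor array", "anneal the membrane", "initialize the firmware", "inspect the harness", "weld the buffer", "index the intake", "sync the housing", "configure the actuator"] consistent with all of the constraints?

In the proposed order, "weld the buffer" appears before "index the intake".
Since "index the intake" is required before "weld the buffer", the ordering is invalid.

No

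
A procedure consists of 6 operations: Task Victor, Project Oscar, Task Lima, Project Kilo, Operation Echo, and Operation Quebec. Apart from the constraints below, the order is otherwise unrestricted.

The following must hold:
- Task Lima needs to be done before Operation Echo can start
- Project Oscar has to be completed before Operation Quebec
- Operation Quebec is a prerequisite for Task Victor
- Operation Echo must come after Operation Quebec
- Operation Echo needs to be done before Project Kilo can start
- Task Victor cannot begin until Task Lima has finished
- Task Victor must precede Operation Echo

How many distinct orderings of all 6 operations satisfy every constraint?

3

The operations with no prerequisites are Project Oscar, Task Lima; any of them can be placed first.
Counting all ways to extend the partial order to a total order gives 3.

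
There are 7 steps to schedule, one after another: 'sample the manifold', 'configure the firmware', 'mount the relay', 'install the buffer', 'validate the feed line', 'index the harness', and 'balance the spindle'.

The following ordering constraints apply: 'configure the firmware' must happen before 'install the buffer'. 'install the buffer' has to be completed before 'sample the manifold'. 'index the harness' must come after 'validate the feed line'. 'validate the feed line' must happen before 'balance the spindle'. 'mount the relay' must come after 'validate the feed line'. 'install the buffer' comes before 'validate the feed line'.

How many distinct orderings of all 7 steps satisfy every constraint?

30

'configure the firmware' is the only step with nothing required before it, so every ordering starts there.
Counting all ways to extend the partial order to a total order gives 30.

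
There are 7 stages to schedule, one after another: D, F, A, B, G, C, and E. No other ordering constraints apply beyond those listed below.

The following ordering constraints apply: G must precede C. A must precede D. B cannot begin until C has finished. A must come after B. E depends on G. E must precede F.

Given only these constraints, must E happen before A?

No

E and A are not related by any chain of constraints.
A valid ordering placing A before E exists, so the answer is no.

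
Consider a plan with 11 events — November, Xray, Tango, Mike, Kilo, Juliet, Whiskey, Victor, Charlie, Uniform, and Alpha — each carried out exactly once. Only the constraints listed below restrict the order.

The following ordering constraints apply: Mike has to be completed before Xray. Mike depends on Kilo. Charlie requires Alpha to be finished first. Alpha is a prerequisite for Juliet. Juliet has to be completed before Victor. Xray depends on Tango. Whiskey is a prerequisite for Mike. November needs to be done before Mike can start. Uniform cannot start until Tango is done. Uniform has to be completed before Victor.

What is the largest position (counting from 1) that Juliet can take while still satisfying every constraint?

The only event forced after Juliet (directly or by a chain) is Victor.
So at least 1 event follows Juliet, putting Juliet no later than position 10. That position is achievable by scheduling everything else first.

10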